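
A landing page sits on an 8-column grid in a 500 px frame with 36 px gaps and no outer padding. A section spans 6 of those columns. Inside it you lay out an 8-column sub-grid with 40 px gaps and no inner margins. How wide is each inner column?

8 columns + 7 gaps: 8c + 7·36 = 500.
8c = 500 − 252 = 248, so c = 31 px.
6 columns plus 5 gaps: 186 + 180 = 366 px.
Subtracting 7 gaps of 40 leaves 86 for 8 columns, so d = 10.75 px.

10.75 px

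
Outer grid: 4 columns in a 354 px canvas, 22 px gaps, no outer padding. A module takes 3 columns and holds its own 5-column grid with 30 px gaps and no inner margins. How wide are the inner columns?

28 px

Subtracting 3 gaps of 22 leaves 288 for 4 columns, so c = 72 px.
3-column span = 3·72 + 2·22 = 260 px.
Subtracting 4 gaps of 30 leaves 140 for 5 columns, so d = 28 px.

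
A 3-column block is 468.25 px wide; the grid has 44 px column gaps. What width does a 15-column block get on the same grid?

3c + 2·44 = 468.25 → 3c = 380.25 → c = 126.75 px.
Span of 15: 15·126.75 + 14·44 = 1901.25 + 616 = 2517.25 px.

2517.25 px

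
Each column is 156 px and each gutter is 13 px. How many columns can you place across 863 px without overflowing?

5 columns

5 columns: 5·156 + 4·13 = 832 px ≤ 863.
6 columns: 1001 px > 863. So 5.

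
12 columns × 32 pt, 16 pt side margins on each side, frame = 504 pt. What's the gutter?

8 pt

Take off 32 pt of margins, leaving 472 pt.
12·32 + 11g = 472 → 11g = 88 → g = 8 pt.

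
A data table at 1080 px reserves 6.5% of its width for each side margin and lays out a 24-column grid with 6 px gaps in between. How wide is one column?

Margins: 6.5% × 1080 = 70.2 px each, so content = 1080 − 140.4 = 939.6 px.
24c + 23·6 = 939.6 → 24c = 801.6 → c = 33.4 px.

33.4 px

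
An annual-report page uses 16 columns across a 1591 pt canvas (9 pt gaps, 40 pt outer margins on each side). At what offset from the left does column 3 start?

Content = 1591 − 2·40 = 1511 pt.
16c + 15·9 = 1511 → 16c = 1376 → c = 86 pt.
Column 3 starts at margin + 2·(column + gutter) = 40 + 2·95 = 230 pt.

230 pt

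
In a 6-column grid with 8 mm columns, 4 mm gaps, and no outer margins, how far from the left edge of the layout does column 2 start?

12 mm

Before column 2: 1 column + 1 gap.
Offset = 1·(8 + 4) = 1·12 = 12 mm.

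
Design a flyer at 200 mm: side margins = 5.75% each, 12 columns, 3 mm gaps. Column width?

12 mm

200 × (1 − 2·5.75%) = 200 × 88.5% = 177 mm for the columns.
Subtracting 11 gaps of 3 leaves 144 for 12 columns, so c = 12 mm.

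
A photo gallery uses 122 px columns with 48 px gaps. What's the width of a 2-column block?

292 px

2-column span = 2·122 + 1·48 = 292 px.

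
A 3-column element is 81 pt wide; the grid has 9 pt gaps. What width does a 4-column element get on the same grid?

111 pt

3c + 2·9 = 81 → 3c = 63 → c = 21 pt.
4-column span = 4·21 + 3·9 = 111 pt.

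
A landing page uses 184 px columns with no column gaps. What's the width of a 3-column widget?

With no column gaps, 3 columns span 3·184 = 552 px.

552 px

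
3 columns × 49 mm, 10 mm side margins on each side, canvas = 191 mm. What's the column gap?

Take off 20 mm of margins, leaving 171 mm.
Columns use 147 mm, leaving 24 mm across 2 column gaps = 12 mm each.

12 mm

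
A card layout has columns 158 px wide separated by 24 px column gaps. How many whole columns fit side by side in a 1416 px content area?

7 columns

Each extra column adds 158 + 24 = 182 px.
(1416 + 24) / 182 = 7.91, so 7 columns fit.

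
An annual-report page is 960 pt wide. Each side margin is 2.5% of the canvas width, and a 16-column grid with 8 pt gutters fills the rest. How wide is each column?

Margins: 2.5% × 960 = 24 pt each, so content = 960 − 48 = 912 pt.
912 − 15·8 = 792; ÷16 gives c = 49.5 pt.

49.5 pt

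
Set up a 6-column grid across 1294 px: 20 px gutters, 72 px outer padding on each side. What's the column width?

Content width = 1294 − 2·72 = 1150 px.
6 columns + 5 gutters: 6c + 5·20 = 1150.
6c = 1150 − 100 = 1050, so c = 175 px.

175 px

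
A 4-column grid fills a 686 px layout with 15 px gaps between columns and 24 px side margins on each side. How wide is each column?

Subtract both margins: 686 − 2·24 = 638 px.
4c + 3·15 = 638 → 4c = 593 → c = 148.25 px.

148.25 px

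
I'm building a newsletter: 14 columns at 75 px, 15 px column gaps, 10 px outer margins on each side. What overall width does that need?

Adding margins, columns and gutters: 20 + 1050 + 195 = 1265 px.

1265 px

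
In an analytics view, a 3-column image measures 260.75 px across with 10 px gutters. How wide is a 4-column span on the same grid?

351 px

Subtracting 2 gutters of 10 leaves 240.75 for 3 columns, so c = 80.25 px.
4-column span = 4·80.25 + 3·10 = 351 px.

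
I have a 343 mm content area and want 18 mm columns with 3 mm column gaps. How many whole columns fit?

16 columns

Each extra column adds 18 + 3 = 21 mm.
(343 + 3) / 21 = 16.48, so 16 columns fit.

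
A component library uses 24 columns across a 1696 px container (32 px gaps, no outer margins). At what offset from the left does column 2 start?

Subtracting 23 gaps of 32 leaves 960 for 24 columns, so c = 40 px.
Each column+gutter stride is 72 px; with no margin, 1 of them is 72 px.

72 px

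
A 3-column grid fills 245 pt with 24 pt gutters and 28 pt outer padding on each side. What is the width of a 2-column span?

Take off 56 pt of margins, leaving 189 pt.
3 columns + 2 gutters: 3c + 2·24 = 189.
3c = 189 − 48 = 141, so c = 47 pt.
2 columns plus 1 gutter: 94 + 24 = 118 pt.

118 pt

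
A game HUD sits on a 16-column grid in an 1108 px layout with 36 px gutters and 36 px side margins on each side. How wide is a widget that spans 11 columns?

Content width = 1108 − 2·36 = 1036 px.
16c + 15·36 = 1036 → 16c = 496 → c = 31 px.
11-column span = 11·31 + 10·36 = 701 px.

701 px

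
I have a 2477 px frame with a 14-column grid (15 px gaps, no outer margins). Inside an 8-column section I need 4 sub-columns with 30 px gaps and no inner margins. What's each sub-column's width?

14 columns + 13 gaps: 14c + 13·15 = 2477.
14c = 2477 − 195 = 2282, so c = 163 px.
8-column span = 8·163 + 7·15 = 1409 px.
4 columns + 3 gaps: 4d + 3·30 = 1409.
4d = 1409 − 90 = 1319, so d = 329.75 px.

329.75 px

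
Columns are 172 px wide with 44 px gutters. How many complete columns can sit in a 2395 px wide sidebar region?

11 columns

k columns need k·172 + (k−1)·44 = k·216 − 44.
k·216 − 44 ≤ 2395 → k ≤ 2439 / 216 ≈ 11.29, so k = 11.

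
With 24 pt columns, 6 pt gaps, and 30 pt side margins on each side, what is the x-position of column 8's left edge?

240 pt

Column 8 starts at margin + 7·(column + gutter) = 30 + 7·30 = 240 pt.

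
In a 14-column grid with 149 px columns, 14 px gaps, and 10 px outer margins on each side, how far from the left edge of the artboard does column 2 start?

173 px

Column 2 starts at margin + 1·(column + gutter) = 10 + 1·163 = 173 px.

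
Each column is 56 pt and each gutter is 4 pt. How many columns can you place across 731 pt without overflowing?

12 columns

Each extra column adds 56 + 4 = 60 pt.
(731 + 4) / 60 = 12.25, so 12 columns fit.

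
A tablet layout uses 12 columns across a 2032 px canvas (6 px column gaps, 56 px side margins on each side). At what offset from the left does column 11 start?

1661 px

Inside the margins: 2032 − 112 = 1920 px.
Subtracting 11 column gaps of 6 leaves 1854 for 12 columns, so c = 154.5 px.
Each column+gutter stride is 160.5 px; 10 of them past the 56 px margin is 56 + 1605 = 1661 px.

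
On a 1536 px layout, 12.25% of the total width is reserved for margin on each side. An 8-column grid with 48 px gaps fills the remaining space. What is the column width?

Margins: 12.25% × 1536 = 188.16 px each, so content = 1536 − 376.32 = 1159.68 px.
Subtracting 7 gaps of 48 leaves 823.68 for 8 columns, so c = 102.96 px.

102.96 px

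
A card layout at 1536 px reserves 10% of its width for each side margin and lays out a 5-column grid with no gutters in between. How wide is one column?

245.76 px

1536 × (1 − 2·10%) = 1536 × 80% = 1228.8 px for the columns.
1228.8 / 5 = 245.76 px per column.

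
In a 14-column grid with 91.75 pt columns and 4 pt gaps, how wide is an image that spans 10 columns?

953.5 pt

10 columns plus 9 gaps: 917.5 + 36 = 953.5 pt.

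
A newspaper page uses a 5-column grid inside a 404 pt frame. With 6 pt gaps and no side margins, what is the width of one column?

404 − 4·6 = 380; ÷5 gives c = 76 pt.

76 pt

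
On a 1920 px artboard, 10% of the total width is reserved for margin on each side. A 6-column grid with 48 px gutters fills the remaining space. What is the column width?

Each margin = 10% of 1920 = 192 px; content = 1920 − 2·192 = 1536 px.
6 columns + 5 gutters: 6c + 5·48 = 1536.
6c = 1536 − 240 = 1296, so c = 216 px.

216 px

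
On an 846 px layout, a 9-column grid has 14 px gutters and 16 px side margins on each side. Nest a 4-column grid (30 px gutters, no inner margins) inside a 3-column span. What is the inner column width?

43 px

Take off 32 px of margins, leaving 814 px.
814 − 8·14 = 702; ÷9 gives c = 78 px.
3-column span = 3·78 + 2·14 = 262 px.
4d + 3·30 = 262 → 4d = 172 → d = 43 px.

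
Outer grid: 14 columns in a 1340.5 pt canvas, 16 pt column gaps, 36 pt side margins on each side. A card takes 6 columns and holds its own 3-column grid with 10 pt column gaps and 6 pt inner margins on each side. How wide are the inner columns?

Take off 72 pt of margins, leaving 1268.5 pt.
14c + 13·16 = 1268.5 → 14c = 1060.5 → c = 75.75 pt.
6 columns plus 5 column gaps: 454.5 + 80 = 534.5 pt.
Inner content = 534.5 − 2·6 = 522.5 pt.
3 columns + 2 column gaps: 3d + 2·10 = 522.5.
3d = 522.5 − 20 = 502.5, so d = 167.5 pt.

167.5 pt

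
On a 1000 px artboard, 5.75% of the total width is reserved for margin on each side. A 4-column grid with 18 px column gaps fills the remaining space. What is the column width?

Each margin = 5.75% of 1000 = 57.5 px; content = 1000 − 2·57.5 = 885 px.
885 − 3·18 = 831; ÷4 gives c = 207.75 px.

207.75 px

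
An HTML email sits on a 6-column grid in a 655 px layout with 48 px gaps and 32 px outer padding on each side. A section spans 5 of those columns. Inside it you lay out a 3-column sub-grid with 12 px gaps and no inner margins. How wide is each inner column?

153.5 px

Subtract both margins: 655 − 2·32 = 591 px.
6 columns + 5 gaps: 6c + 5·48 = 591.
6c = 591 − 240 = 351, so c = 58.5 px.
5-column span = 5·58.5 + 4·48 = 484.5 px.
Subtracting 2 gaps of 12 leaves 460.5 for 3 columns, so d = 153.5 px.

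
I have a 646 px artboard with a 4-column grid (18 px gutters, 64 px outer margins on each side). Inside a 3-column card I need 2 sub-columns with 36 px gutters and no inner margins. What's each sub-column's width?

Take off 128 px of margins, leaving 518 px.
518 − 3·18 = 464; ÷4 gives c = 116 px.
3-column span = 3·116 + 2·18 = 384 px.
384 − 1·36 = 348; ÷2 gives d = 174 px.

174 px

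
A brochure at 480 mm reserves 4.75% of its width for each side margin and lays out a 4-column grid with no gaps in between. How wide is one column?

108.6 mm

480 × (1 − 2·4.75%) = 480 × 90.5% = 434.4 mm for the columns.
434.4 / 4 = 108.6 mm per column.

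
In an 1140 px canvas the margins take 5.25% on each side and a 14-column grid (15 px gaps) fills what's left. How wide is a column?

58.95 px

Margins: 5.25% × 1140 = 59.85 px each, so content = 1140 − 119.7 = 1020.3 px.
1020.3 − 13·15 = 825.3; ÷14 gives c = 58.95 px.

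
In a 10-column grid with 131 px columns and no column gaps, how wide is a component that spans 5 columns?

655 px

With no column gaps, 5 columns span 5·131 = 655 px.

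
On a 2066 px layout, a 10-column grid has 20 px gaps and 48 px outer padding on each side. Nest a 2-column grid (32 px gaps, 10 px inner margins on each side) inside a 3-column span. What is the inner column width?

Inside the margins: 2066 − 96 = 1970 px.
10c + 9·20 = 1970 → 10c = 1790 → c = 179 px.
3-column span = 3·179 + 2·20 = 577 px.
Inner content = 577 − 2·10 = 557 px.
2 columns + 1 gap: 2d + 1·32 = 557.
2d = 557 − 32 = 525, so d = 262.5 px.

262.5 px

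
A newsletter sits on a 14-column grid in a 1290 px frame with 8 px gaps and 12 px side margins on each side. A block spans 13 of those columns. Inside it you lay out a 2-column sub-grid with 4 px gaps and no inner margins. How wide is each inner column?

Inside the margins: 1290 − 24 = 1266 px.
1266 − 13·8 = 1162; ÷14 gives c = 83 px.
Span of 13: 13·83 + 12·8 = 1079 + 96 = 1175 px.
2 columns + 1 gap: 2d + 1·4 = 1175.
2d = 1175 − 4 = 1171, so d = 585.5 px.

585.5 px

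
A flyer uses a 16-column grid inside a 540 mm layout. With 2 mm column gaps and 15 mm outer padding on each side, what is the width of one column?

30 mm

Content width = 540 − 2·15 = 510 mm.
Subtracting 15 column gaps of 2 leaves 480 for 16 columns, so c = 30 mm.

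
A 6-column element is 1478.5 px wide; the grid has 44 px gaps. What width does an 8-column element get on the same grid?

6 columns + 5 gaps: 6c + 5·44 = 1478.5.
6c = 1478.5 − 220 = 1258.5, so c = 209.75 px.
8-column span = 8·209.75 + 7·44 = 1986 px.

1986 px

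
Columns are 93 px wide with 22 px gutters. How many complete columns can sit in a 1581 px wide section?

13 columns

13 columns: 13·93 + 12·22 = 1473 px ≤ 1581.
14 columns: 1588 px > 1581. So 13.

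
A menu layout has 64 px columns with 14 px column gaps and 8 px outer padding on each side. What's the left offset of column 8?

554 px

Column 8 starts at margin + 7·(column + gutter) = 8 + 7·78 = 554 px.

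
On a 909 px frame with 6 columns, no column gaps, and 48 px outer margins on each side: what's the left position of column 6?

Take off 96 px of margins, leaving 813 px.
813 / 6 = 135.5 px per column.
Before column 6: the margin + 5 columns + 5 column gaps.
Offset = 48 + 5·(135.5 + 0) = 48 + 677.5 = 725.5 px.

725.5 px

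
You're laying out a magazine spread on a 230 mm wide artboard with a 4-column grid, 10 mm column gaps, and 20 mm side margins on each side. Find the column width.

Content width = 230 − 2·20 = 190 mm.
Subtracting 3 column gaps of 10 leaves 160 for 4 columns, so c = 40 mm.

40 mm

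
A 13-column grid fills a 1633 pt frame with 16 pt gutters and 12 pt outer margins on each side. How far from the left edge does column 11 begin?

Inside the margins: 1633 − 24 = 1609 pt.
13 columns + 12 gutters: 13c + 12·16 = 1609.
13c = 1609 − 192 = 1417, so c = 109 pt.
Each column+gutter stride is 125 pt; 10 of them past the 12 pt margin is 12 + 1250 = 1262 pt.

1262 pt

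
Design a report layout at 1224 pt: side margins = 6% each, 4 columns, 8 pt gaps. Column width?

263.28 pt

Each margin = 6% of 1224 = 73.44 pt; content = 1224 − 2·73.44 = 1077.12 pt.
1077.12 − 3·8 = 1053.12; ÷4 gives c = 263.28 pt.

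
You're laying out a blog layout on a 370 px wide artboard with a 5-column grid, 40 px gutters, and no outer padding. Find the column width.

Subtracting 4 gutters of 40 leaves 210 for 5 columns, so c = 42 px.

42 px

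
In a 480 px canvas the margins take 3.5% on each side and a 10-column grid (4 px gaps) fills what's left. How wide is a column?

41.04 px

480 × (1 − 2·3.5%) = 480 × 93% = 446.4 px for the columns.
Subtracting 9 gaps of 4 leaves 410.4 for 10 columns, so c = 41.04 px.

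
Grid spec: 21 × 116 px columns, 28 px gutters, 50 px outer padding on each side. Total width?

3096 px

Adding margins, columns and gutters: 100 + 2436 + 560 = 3096 px.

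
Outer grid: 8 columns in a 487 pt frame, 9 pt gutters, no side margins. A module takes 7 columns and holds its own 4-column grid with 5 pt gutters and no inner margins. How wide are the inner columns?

487 − 7·9 = 424; ÷8 gives c = 53 pt.
7 columns plus 6 gutters: 371 + 54 = 425 pt.
425 − 3·5 = 410; ÷4 gives d = 102.5 pt.

102.5 pt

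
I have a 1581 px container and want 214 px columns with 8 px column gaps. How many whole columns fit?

7 columns

Each extra column adds 214 + 8 = 222 px.
(1581 + 8) / 222 = 7.16, so 7 columns fit.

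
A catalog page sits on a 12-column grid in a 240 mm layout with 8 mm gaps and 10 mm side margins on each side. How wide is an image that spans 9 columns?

163 mm

Subtract both margins: 240 − 2·10 = 220 mm.
220 − 11·8 = 132; ÷12 gives c = 11 mm.
9-column span = 9·11 + 8·8 = 163 mm.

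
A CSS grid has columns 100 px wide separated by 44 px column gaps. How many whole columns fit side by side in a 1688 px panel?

k columns need k·100 + (k−1)·44 = k·144 − 44.
k·144 − 44 ≤ 1688 → k ≤ 1732 / 144 ≈ 12.03, so k = 12.

12 columns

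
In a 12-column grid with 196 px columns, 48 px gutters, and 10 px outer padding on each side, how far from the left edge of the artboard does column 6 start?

1230 px

Column 6 starts at margin + 5·(column + gutter) = 10 + 5·244 = 1230 px.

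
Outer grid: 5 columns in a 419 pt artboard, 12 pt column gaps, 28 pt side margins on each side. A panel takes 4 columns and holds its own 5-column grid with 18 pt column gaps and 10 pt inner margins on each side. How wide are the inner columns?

39.2 pt

Outer content = 419 − 2·28 = 363 pt.
Subtracting 4 column gaps of 12 leaves 315 for 5 columns, so c = 63 pt.
4 columns plus 3 column gaps: 252 + 36 = 288 pt.
Inner content = 288 − 2·10 = 268 pt.
268 − 4·18 = 196; ÷5 gives d = 39.2 pt.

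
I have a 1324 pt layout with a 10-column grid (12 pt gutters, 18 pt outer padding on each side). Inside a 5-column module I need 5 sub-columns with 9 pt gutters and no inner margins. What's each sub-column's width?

Inside the margins: 1324 − 36 = 1288 pt.
Subtracting 9 gutters of 12 leaves 1180 for 10 columns, so c = 118 pt.
5 columns plus 4 gutters: 590 + 48 = 638 pt.
Subtracting 4 gutters of 9 leaves 602 for 5 columns, so d = 120.4 pt.

120.4 pt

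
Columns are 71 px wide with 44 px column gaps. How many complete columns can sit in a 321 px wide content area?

3 columns

k columns need k·71 + (k−1)·44 = k·115 − 44.
k·115 − 44 ≤ 321 → k ≤ 365 / 115 ≈ 3.17, so k = 3.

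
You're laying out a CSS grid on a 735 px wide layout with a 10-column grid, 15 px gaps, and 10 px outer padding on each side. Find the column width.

58 px

Take off 20 px of margins, leaving 715 px.
Subtracting 9 gaps of 15 leaves 580 for 10 columns, so c = 58 px.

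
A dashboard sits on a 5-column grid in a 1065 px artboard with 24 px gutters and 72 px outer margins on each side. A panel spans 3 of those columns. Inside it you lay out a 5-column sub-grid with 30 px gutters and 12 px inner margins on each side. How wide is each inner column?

Inside the margins: 1065 − 144 = 921 px.
5c + 4·24 = 921 → 5c = 825 → c = 165 px.
3-column span = 3·165 + 2·24 = 543 px.
Inner content = 543 − 2·12 = 519 px.
5d + 4·30 = 519 → 5d = 399 → d = 79.8 px.

79.8 px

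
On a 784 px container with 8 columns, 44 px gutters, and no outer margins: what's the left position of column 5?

Subtracting 7 gutters of 44 leaves 476 for 8 columns, so c = 59.5 px.
Each column+gutter stride is 103.5 px; with no margin, 4 of them is 414 px.

414 px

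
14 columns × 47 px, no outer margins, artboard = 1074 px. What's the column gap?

32 px

14·47 + 13g = 1074 → 13g = 416 → g = 32 px.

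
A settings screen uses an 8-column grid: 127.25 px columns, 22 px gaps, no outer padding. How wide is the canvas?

Total width: 8·127.25 + 7·22 = 1172 px.

1172 px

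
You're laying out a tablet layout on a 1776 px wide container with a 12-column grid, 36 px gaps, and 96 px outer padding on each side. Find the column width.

99 px

Subtract both margins: 1776 − 2·96 = 1584 px.
12c + 11·36 = 1584 → 12c = 1188 → c = 99 px.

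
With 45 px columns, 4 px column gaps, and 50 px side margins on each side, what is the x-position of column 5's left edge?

246 px

Column 5 starts at margin + 4·(column + gutter) = 50 + 4·49 = 246 px.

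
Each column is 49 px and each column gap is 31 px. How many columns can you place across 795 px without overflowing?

10 columns: 10·49 + 9·31 = 769 px ≤ 795.
11 columns: 849 px > 795. So 10.

10 columns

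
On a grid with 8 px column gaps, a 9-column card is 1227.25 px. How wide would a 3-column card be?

9c + 8·8 = 1227.25 → 9c = 1163.25 → c = 129.25 px.
3 columns plus 2 column gaps: 387.75 + 16 = 403.75 px.

403.75 px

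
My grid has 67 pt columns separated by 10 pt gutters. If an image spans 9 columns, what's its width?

9-column span = 9·67 + 8·10 = 683 pt.

683 pt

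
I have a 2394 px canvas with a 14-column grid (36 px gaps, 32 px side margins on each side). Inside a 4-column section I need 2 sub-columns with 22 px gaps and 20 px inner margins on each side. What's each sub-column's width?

289 px

Inside the margins: 2394 − 64 = 2330 px.
2330 − 13·36 = 1862; ÷14 gives c = 133 px.
Span of 4: 4·133 + 3·36 = 532 + 108 = 640 px.
Inner content = 640 − 2·20 = 600 px.
2 columns + 1 gap: 2d + 1·22 = 600.
2d = 600 − 22 = 578, so d = 289 px.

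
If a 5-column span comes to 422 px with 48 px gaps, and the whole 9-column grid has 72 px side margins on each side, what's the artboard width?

5c + 4·48 = 422 → 5c = 230 → c = 46 px.
Artboard = 2·72 + 9·46 + 8·48 = 144 + 414 + 384 = 942 px.

942 px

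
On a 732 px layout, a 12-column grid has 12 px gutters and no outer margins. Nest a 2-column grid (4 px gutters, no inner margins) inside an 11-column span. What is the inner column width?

12 columns + 11 gutters: 12c + 11·12 = 732.
12c = 732 − 132 = 600, so c = 50 px.
Span of 11: 11·50 + 10·12 = 550 + 120 = 670 px.
2 columns + 1 gutter: 2d + 1·4 = 670.
2d = 670 − 4 = 666, so d = 333 px.

333 px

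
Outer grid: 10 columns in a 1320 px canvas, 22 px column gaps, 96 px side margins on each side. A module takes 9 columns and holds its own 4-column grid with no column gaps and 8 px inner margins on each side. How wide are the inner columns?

Outer content = 1320 − 2·96 = 1128 px.
10c + 9·22 = 1128 → 10c = 930 → c = 93 px.
Span of 9: 9·93 + 8·22 = 837 + 176 = 1013 px.
Inner content = 1013 − 2·8 = 997 px.
With no column gaps, each column is 997/4 = 249.25 px.

249.25 px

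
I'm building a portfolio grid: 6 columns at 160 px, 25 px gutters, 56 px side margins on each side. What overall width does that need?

1197 px

Adding margins, columns and gutters: 112 + 960 + 125 = 1197 px.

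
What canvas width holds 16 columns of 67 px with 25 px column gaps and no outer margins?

1447 px

Total width: 16·67 + 15·25 = 1447 px.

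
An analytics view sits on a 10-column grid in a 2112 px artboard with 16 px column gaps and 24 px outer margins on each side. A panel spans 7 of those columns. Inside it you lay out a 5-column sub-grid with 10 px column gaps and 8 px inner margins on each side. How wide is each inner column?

276.8 px

Subtract both margins: 2112 − 2·24 = 2064 px.
Subtracting 9 column gaps of 16 leaves 1920 for 10 columns, so c = 192 px.
7-column span = 7·192 + 6·16 = 1440 px.
Inner content = 1440 − 2·8 = 1424 px.
1424 − 4·10 = 1384; ÷5 gives d = 276.8 px.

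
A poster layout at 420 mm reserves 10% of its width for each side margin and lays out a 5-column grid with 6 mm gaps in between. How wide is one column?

Each margin = 10% of 420 = 42 mm; content = 420 − 2·42 = 336 mm.
5 columns + 4 gaps: 5c + 4·6 = 336.
5c = 336 − 24 = 312, so c = 62.4 mm.

62.4 mm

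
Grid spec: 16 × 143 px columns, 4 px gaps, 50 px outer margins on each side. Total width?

2448 px

Adding margins, columns and gutters: 100 + 2288 + 60 = 2448 px.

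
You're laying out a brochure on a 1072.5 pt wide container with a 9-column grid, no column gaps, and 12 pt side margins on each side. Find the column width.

116.5 pt

Inside the margins: 1072.5 − 24 = 1048.5 pt.
1048.5 / 9 = 116.5 pt per column.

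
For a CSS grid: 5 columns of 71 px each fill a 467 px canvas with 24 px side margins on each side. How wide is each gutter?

16 px

Take off 48 px of margins, leaving 419 px.
5 columns take 5·71 = 355 px; remaining 64 splits into 4 gutters.
g = 64 / 4 = 16 px.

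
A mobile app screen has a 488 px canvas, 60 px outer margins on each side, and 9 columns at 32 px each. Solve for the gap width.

Take off 120 px of margins, leaving 368 px.
9 columns take 9·32 = 288 px; remaining 80 splits into 8 gaps.
g = 80 / 8 = 10 px.

10 px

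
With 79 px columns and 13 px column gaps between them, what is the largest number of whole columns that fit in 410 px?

4 columns

k columns need k·79 + (k−1)·13 = k·92 − 13.
k·92 − 13 ≤ 410 → k ≤ 423 / 92 ≈ 4.60, so k = 4.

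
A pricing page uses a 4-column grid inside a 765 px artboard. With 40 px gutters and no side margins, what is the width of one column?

161.25 px

765 − 3·40 = 645; ÷4 gives c = 161.25 px.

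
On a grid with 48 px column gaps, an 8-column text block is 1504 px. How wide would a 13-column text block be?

1504 − 7·48 = 1168; ÷8 gives c = 146 px.
Span of 13: 13·146 + 12·48 = 1898 + 576 = 2474 px.

2474 px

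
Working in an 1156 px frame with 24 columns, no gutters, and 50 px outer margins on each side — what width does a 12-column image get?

528 px

Content width = 1156 − 2·50 = 1056 px.
1056 / 24 = 44 px per column.
12-column span = 12·44 = 528 px.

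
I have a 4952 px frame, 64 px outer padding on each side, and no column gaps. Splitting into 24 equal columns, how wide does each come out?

201 px

Take off 128 px of margins, leaving 4824 px.
4824 / 24 = 201 px per column.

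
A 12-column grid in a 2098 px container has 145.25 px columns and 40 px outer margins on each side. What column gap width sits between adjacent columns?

Take off 80 px of margins, leaving 2018 px.
Columns use 1743 px, leaving 275 px across 11 column gaps = 25 px each.

25 px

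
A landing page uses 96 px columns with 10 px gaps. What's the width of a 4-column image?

4-column span = 4·96 + 3·10 = 414 px.

414 px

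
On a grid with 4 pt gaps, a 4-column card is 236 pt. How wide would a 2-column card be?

Subtracting 3 gaps of 4 leaves 224 for 4 columns, so c = 56 pt.
2-column span = 2·56 + 1·4 = 116 pt.

116 pt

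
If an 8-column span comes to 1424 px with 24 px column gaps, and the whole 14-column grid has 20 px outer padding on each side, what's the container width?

2550 px

8c + 7·24 = 1424 → 8c = 1256 → c = 157 px.
Container = 2·20 + 14·157 + 13·24 = 40 + 2198 + 312 = 2550 px.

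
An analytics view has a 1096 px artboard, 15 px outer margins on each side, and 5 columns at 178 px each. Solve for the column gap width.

44 px

Content width = 1096 − 2·15 = 1066 px.
5·178 + 4g = 1066 → 4g = 176 → g = 44 px.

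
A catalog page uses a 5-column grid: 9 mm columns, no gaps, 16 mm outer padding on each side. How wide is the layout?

77 mm

Total width: 2·16 + 5·9 = 77 mm.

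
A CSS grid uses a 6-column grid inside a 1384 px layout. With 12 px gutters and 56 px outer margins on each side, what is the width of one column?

202 px

Inside the margins: 1384 − 112 = 1272 px.
Subtracting 5 gutters of 12 leaves 1212 for 6 columns, so c = 202 px.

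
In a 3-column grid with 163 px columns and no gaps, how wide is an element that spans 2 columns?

2-column span = 2·163 = 326 px.

326 px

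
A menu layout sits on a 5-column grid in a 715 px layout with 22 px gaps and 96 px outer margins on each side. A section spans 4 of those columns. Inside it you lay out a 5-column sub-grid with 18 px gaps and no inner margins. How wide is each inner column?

Inside the margins: 715 − 192 = 523 px.
5c + 4·22 = 523 → 5c = 435 → c = 87 px.
4-column span = 4·87 + 3·22 = 414 px.
5d + 4·18 = 414 → 5d = 342 → d = 68.4 px.

68.4 px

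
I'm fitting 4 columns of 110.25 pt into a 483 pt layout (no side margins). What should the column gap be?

14 pt

4·110.25 + 3g = 483 → 3g = 42 → g = 14 pt.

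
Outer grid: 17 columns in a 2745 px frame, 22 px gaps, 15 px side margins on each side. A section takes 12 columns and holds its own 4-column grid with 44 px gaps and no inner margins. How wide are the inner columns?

Outer content = 2745 − 2·15 = 2715 px.
17 columns + 16 gaps: 17c + 16·22 = 2715.
17c = 2715 − 352 = 2363, so c = 139 px.
Span of 12: 12·139 + 11·22 = 1668 + 242 = 1910 px.
Subtracting 3 gaps of 44 leaves 1778 for 4 columns, so d = 444.5 px.

444.5 px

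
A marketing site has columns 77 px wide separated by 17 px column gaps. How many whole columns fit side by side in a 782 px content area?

Each extra column adds 77 + 17 = 94 px.
(782 + 17) / 94 = 8.50, so 8 columns fit.

8 columns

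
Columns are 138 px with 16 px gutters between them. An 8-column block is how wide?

1216 px

Span of 8: 8·138 + 7·16 = 1104 + 112 = 1216 px.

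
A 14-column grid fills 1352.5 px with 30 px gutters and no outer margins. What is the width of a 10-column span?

957.5 px

Subtracting 13 gutters of 30 leaves 962.5 for 14 columns, so c = 68.75 px.
10-column span = 10·68.75 + 9·30 = 957.5 px.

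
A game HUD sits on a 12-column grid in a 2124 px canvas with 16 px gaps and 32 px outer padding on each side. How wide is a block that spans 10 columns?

Inside the margins: 2124 − 64 = 2060 px.
12c + 11·16 = 2060 → 12c = 1884 → c = 157 px.
Span of 10: 10·157 + 9·16 = 1570 + 144 = 1714 px.

1714 px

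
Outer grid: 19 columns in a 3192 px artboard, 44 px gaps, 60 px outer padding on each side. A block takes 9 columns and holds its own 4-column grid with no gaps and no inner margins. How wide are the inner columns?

Subtract both margins: 3192 − 2·60 = 3072 px.
3072 − 18·44 = 2280; ÷19 gives c = 120 px.
Span of 9: 9·120 + 8·44 = 1080 + 352 = 1432 px.
1432 / 4 = 358 px per column.

358 px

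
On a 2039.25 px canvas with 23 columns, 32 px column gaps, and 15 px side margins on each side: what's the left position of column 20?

1701.25 px

Content = 2039.25 − 2·15 = 2009.25 px.
Subtracting 22 column gaps of 32 leaves 1305.25 for 23 columns, so c = 56.75 px.
Each column+gutter stride is 88.75 px; 19 of them past the 15 px margin is 15 + 1686.25 = 1701.25 px.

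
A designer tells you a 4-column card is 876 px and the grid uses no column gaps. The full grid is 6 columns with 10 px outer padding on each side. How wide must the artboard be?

4c = 876 → c = 219 px.
Summing: 20 + 1314 = 1334 px.

1334 px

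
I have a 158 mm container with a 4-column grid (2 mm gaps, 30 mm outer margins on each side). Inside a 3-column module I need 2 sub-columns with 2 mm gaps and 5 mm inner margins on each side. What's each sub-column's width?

30.5 mm

Inside the margins: 158 − 60 = 98 mm.
Subtracting 3 gaps of 2 leaves 92 for 4 columns, so c = 23 mm.
3-column span = 3·23 + 2·2 = 73 mm.
Inner content = 73 − 2·5 = 63 mm.
63 − 1·2 = 61; ÷2 gives d = 30.5 mm.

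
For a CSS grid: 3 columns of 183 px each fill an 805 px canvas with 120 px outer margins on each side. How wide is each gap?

Content width = 805 − 2·120 = 565 px.
Columns use 549 px, leaving 16 px across 2 gaps = 8 px each.

8 px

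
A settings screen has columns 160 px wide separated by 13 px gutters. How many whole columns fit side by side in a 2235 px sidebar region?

12 columns

12 columns: 12·160 + 11·13 = 2063 px ≤ 2235.
13 columns: 2236 px > 2235. So 12.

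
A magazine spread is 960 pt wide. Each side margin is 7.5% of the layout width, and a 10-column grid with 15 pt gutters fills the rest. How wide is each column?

960 × (1 − 2·7.5%) = 960 × 85% = 816 pt for the columns.
10 columns + 9 gutters: 10c + 9·15 = 816.
10c = 816 − 135 = 681, so c = 68.1 pt.

68.1 pt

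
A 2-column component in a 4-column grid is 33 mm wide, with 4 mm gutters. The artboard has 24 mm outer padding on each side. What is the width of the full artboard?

118 mm

2c + 1·4 = 33 → 2c = 29 → c = 14.5 mm.
Adding margins, columns and gutters: 48 + 58 + 12 = 118 mm.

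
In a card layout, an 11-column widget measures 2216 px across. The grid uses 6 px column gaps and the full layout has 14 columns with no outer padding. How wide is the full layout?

11c + 10·6 = 2216 → 11c = 2156 → c = 196 px.
Layout = 14·196 + 13·6 = 2744 + 78 = 2822 px.

2822 px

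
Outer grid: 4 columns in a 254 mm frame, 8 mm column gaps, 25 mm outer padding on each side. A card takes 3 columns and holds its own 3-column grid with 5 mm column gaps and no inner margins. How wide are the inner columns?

Take off 50 mm of margins, leaving 204 mm.
Subtracting 3 column gaps of 8 leaves 180 for 4 columns, so c = 45 mm.
3-column span = 3·45 + 2·8 = 151 mm.
3 columns + 2 column gaps: 3d + 2·5 = 151.
3d = 151 − 10 = 141, so d = 47 mm.

47 mm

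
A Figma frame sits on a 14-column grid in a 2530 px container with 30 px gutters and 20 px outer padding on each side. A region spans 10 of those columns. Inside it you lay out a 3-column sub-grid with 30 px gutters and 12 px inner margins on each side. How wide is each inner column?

562 px

Take off 40 px of margins, leaving 2490 px.
14 columns + 13 gutters: 14c + 13·30 = 2490.
14c = 2490 − 390 = 2100, so c = 150 px.
Span of 10: 10·150 + 9·30 = 1500 + 270 = 1770 px.
Inner content = 1770 − 2·12 = 1746 px.
3d + 2·30 = 1746 → 3d = 1686 → d = 562 px.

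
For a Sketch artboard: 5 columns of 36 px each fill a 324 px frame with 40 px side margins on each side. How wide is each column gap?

Inside the margins: 324 − 80 = 244 px.
5 columns take 5·36 = 180 px; remaining 64 splits into 4 column gaps.
g = 64 / 4 = 16 px.

16 px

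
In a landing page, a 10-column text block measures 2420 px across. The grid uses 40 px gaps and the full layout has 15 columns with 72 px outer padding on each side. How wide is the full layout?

2420 − 9·40 = 2060; ÷10 gives c = 206 px.
Layout = 2·72 + 15·206 + 14·40 = 144 + 3090 + 560 = 3794 px.

3794 px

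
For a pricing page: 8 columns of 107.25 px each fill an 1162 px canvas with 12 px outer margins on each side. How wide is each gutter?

Take off 24 px of margins, leaving 1138 px.
8·107.25 + 7g = 1138 → 7g = 280 → g = 40 px.

40 px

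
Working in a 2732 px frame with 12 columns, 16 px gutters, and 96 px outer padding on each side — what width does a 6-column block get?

1262 px

Take off 192 px of margins, leaving 2540 px.
12 columns + 11 gutters: 12c + 11·16 = 2540.
12c = 2540 − 176 = 2364, so c = 197 px.
Span of 6: 6·197 + 5·16 = 1182 + 80 = 1262 px.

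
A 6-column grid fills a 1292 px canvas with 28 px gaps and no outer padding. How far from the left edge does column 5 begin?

1292 − 5·28 = 1152; ÷6 gives c = 192 px.
Before column 5: 4 columns + 4 gaps.
Offset = 4·(192 + 28) = 4·220 = 880 px.

880 px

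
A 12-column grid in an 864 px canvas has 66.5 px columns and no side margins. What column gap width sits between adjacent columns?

6 px

12·66.5 + 11g = 864 → 11g = 66 → g = 6 px.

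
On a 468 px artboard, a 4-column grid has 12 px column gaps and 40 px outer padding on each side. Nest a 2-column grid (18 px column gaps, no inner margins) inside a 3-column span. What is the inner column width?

135 px

Inside the margins: 468 − 80 = 388 px.
4 columns + 3 column gaps: 4c + 3·12 = 388.
4c = 388 − 36 = 352, so c = 88 px.
3 columns plus 2 column gaps: 264 + 24 = 288 px.
Subtracting 1 column gap of 18 leaves 270 for 2 columns, so d = 135 px.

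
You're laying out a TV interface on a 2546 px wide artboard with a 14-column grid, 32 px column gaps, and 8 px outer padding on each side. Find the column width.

Subtract both margins: 2546 − 2·8 = 2530 px.
14c + 13·32 = 2530 → 14c = 2114 → c = 151 px.

151 px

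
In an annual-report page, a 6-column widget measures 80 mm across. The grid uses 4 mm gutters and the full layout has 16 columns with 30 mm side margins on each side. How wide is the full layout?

6 columns + 5 gutters: 6c + 5·4 = 80.
6c = 80 − 20 = 60, so c = 10 mm.
Total width: 2·30 + 16·10 + 15·4 = 280 mm.

280 mm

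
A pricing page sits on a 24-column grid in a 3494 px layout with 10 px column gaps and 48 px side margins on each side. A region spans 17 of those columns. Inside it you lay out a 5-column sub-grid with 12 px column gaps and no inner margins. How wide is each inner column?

471.2 px

Subtract both margins: 3494 − 2·48 = 3398 px.
24c + 23·10 = 3398 → 24c = 3168 → c = 132 px.
Span of 17: 17·132 + 16·10 = 2244 + 160 = 2404 px.
Subtracting 4 column gaps of 12 leaves 2356 for 5 columns, so d = 471.2 px.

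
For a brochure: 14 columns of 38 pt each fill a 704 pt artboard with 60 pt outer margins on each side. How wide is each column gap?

4 pt

Inside the margins: 704 − 120 = 584 pt.
14 columns take 14·38 = 532 pt; remaining 52 splits into 13 column gaps.
g = 52 / 13 = 4 pt.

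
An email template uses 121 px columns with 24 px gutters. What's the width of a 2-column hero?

266 px

2-column span = 2·121 + 1·24 = 266 px.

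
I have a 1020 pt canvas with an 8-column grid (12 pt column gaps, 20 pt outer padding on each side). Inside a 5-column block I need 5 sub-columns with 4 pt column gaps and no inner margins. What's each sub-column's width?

Inside the margins: 1020 − 40 = 980 pt.
8 columns + 7 column gaps: 8c + 7·12 = 980.
8c = 980 − 84 = 896, so c = 112 pt.
5 columns plus 4 column gaps: 560 + 48 = 608 pt.
608 − 4·4 = 592; ÷5 gives d = 118.4 pt.

118.4 pt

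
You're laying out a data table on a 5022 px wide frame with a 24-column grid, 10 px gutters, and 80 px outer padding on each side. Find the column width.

193 px

Content width = 5022 − 2·80 = 4862 px.
Subtracting 23 gutters of 10 leaves 4632 for 24 columns, so c = 193 px.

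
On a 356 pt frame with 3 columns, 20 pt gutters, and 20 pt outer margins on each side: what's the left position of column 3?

244 pt

Content = 356 − 2·20 = 316 pt.
Subtracting 2 gutters of 20 leaves 276 for 3 columns, so c = 92 pt.
Each column+gutter stride is 112 pt; 2 of them past the 20 pt margin is 20 + 224 = 244 pt.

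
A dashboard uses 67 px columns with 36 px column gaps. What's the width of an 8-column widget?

788 px

8-column span = 8·67 + 7·36 = 788 px.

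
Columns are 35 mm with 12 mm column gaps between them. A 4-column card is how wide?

Span of 4: 4·35 + 3·12 = 140 + 36 = 176 mm.

176 mm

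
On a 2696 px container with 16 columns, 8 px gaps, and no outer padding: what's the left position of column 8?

Subtracting 15 gaps of 8 leaves 2576 for 16 columns, so c = 161 px.
Before column 8: 7 columns + 7 gaps.
Offset = 7·(161 + 8) = 7·169 = 1183 px.

1183 px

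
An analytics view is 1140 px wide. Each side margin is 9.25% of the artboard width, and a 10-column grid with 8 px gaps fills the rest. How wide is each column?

Each margin = 9.25% of 1140 = 105.45 px; content = 1140 − 2·105.45 = 929.1 px.
10 columns + 9 gaps: 10c + 9·8 = 929.1.
10c = 929.1 − 72 = 857.1, so c = 85.71 px.

85.71 px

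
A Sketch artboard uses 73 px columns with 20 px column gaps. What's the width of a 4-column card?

352 px

4 columns plus 3 column gaps: 292 + 60 = 352 px.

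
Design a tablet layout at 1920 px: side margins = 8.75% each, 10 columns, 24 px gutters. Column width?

136.8 px

Margins: 8.75% × 1920 = 168 px each, so content = 1920 − 336 = 1584 px.
1584 − 9·24 = 1368; ÷10 gives c = 136.8 px.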